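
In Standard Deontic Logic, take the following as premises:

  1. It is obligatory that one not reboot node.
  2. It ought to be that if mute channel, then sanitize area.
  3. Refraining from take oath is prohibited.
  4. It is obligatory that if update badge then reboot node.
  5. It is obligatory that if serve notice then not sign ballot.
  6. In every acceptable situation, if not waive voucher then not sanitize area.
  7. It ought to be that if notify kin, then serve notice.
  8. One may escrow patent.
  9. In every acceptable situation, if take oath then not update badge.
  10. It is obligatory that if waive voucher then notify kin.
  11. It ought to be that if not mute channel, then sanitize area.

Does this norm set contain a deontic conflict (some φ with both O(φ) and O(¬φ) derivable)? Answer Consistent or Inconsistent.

Consistent

Premise 4 is O(update_badge → reboot_node), but O(update_badge) is not derivable from the premises, so it does not yield O(reboot_node).
So O(reboot_node) is not derivable, and the apparent clash with O(¬reboot_node) does not arise.
A world satisfying every obligation exists (e.g. escrow_patent=false, mute_channel=false, notify_kin=true, reboot_node=false, sanitize_area=true, serve_notice=true, sign_ballot=false, take_oath=true, update_badge=false, waive_voucher=true); no atom is both obligatory and forbidden, so the set is consistent.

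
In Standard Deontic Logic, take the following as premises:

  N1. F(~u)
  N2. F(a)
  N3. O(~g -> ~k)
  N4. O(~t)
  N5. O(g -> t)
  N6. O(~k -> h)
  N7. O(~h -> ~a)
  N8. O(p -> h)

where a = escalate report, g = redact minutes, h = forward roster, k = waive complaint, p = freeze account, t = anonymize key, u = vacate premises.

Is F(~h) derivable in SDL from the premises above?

Yes

Premise 4 states O(~t) outright.
The contrapositive of premise 5 (O(g -> t)) is O(~t -> ~g), and O(~t) is already established, so O(~g).
With premise 3, O(~g -> ~k), the K-axiom yields O(~k).
With premise 6, O(~k -> h), the K-axiom yields O(h).
Premises 1, 2, 7, 8 do not contribute to this derivation.
So O(h) holds, i.e. F(~h). The claim follows.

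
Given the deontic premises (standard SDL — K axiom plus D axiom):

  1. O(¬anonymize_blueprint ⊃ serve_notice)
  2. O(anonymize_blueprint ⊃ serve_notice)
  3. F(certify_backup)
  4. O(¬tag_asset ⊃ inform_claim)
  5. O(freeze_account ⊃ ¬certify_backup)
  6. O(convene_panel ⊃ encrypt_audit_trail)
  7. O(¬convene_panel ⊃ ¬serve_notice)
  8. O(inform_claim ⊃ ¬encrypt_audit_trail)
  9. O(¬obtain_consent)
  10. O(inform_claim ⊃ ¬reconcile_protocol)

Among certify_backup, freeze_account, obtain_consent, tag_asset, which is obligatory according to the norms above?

Premises 2 and 1 are O(anonymize_blueprint ⊃ serve_notice) and O(¬anonymize_blueprint ⊃ serve_notice); every ideal world satisfies anonymize_blueprint or ¬anonymize_blueprint, so in either case serve_notice holds — hence O(serve_notice).
Premise 7 is O(¬convene_panel ⊃ ¬serve_notice); contrapositively O(serve_notice ⊃ convene_panel). Since O(serve_notice) holds, K gives O(convene_panel).
Premise 6 is O(convene_panel ⊃ encrypt_audit_trail); since O(convene_panel), deontic closure gives O(encrypt_audit_trail).
Premise 8, O(inform_claim ⊃ ¬encrypt_audit_trail), contraposes to O(encrypt_audit_trail ⊃ ¬inform_claim); with O(encrypt_audit_trail) we get O(¬inform_claim).
The contrapositive of premise 4 (O(¬tag_asset ⊃ inform_claim)) is O(¬inform_claim ⊃ tag_asset), and O(¬inform_claim) is already established, so O(tag_asset).
So O(tag_asset) holds — tag_asset is obligatory. None of the other listed options is made obligatory by any chain of premises.

tag_asset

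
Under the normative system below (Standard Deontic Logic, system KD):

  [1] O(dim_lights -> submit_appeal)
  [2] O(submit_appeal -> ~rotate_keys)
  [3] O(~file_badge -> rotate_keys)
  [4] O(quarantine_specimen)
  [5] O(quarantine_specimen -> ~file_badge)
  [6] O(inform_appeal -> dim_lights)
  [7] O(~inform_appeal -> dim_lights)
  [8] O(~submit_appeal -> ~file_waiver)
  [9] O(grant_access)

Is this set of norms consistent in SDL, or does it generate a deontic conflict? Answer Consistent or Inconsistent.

By case analysis on ~inform_appeal: premise 7 gives O(~inform_appeal -> dim_lights) and premise 6 gives O(inform_appeal -> dim_lights), so O(dim_lights) either way.
With premise 1, O(dim_lights -> submit_appeal), the K-axiom yields O(submit_appeal).
Applying K to premise 2 (O(submit_appeal -> ~rotate_keys)) and O(submit_appeal) yields O(~rotate_keys).
Premise 3, O(~file_badge -> rotate_keys), contraposes to O(~rotate_keys -> file_badge); with O(~rotate_keys) we get O(file_badge).
Premise 5, O(quarantine_specimen -> ~file_badge), contraposes to O(file_badge -> ~quarantine_specimen); with O(file_badge) we get O(~quarantine_specimen).
However, premise 4 gives O(quarantine_specimen).
We now have both O(~quarantine_specimen) and O(quarantine_specimen) — quarantine_specimen is simultaneously obligatory and forbidden, violating the D-axiom.

Inconsistent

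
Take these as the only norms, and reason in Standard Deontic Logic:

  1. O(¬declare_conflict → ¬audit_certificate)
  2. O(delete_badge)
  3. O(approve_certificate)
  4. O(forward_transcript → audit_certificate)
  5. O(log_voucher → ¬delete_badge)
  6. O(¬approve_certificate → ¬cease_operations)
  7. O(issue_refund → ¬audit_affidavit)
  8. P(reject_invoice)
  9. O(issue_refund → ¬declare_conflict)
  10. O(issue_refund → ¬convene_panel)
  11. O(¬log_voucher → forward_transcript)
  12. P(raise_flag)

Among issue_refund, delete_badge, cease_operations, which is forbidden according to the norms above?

issue_refund

Premise 2 gives O(delete_badge).
Premise 5 is O(log_voucher → ¬delete_badge); contrapositively O(delete_badge → ¬log_voucher). Since O(delete_badge) holds, K gives O(¬log_voucher).
From O(¬log_voucher) and premise 11, O(¬log_voucher → forward_transcript), we obtain O(forward_transcript).
From O(forward_transcript) and premise 4, O(forward_transcript → audit_certificate), we obtain O(audit_certificate).
The contrapositive of premise 1 (O(¬declare_conflict → ¬audit_certificate)) is O(audit_certificate → declare_conflict), and O(audit_certificate) is already established, so O(declare_conflict).
Premise 9, O(issue_refund → ¬declare_conflict), contraposes to O(declare_conflict → ¬issue_refund); with O(declare_conflict) we get O(¬issue_refund).
So O(¬issue_refund) holds, i.e. issue_refund is forbidden. None of the other listed options is forbidden under the premises.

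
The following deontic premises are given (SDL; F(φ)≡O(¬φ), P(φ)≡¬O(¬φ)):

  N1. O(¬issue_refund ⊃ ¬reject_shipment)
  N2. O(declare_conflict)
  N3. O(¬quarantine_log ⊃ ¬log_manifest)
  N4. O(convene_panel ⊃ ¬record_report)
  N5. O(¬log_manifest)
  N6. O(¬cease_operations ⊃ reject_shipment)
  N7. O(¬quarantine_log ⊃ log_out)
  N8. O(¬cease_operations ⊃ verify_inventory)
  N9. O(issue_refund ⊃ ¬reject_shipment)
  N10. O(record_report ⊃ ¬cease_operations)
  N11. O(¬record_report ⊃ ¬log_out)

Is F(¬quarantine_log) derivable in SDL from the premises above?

Premises 1 and 9 are O(¬issue_refund ⊃ ¬reject_shipment) and O(issue_refund ⊃ ¬reject_shipment); every ideal world satisfies ¬issue_refund or issue_refund, so in either case ¬reject_shipment holds — hence O(¬reject_shipment).
The contrapositive of premise 6 (O(¬cease_operations ⊃ reject_shipment)) is O(¬reject_shipment ⊃ cease_operations), and O(¬reject_shipment) is already established, so O(cease_operations).
Premise 10 is O(record_report ⊃ ¬cease_operations); contrapositively O(cease_operations ⊃ ¬record_report). Since O(cease_operations) holds, K gives O(¬record_report).
Applying K to premise 11 (O(¬record_report ⊃ ¬log_out)) and O(¬record_report) yields O(¬log_out).
The contrapositive of premise 7 (O(¬quarantine_log ⊃ log_out)) is O(¬log_out ⊃ quarantine_log), and O(¬log_out) is already established, so O(quarantine_log).
Premises 2, 3, 4, 5, 8 do not contribute to this derivation.
So O(quarantine_log) holds, i.e. F(¬quarantine_log). The claim follows.

Yes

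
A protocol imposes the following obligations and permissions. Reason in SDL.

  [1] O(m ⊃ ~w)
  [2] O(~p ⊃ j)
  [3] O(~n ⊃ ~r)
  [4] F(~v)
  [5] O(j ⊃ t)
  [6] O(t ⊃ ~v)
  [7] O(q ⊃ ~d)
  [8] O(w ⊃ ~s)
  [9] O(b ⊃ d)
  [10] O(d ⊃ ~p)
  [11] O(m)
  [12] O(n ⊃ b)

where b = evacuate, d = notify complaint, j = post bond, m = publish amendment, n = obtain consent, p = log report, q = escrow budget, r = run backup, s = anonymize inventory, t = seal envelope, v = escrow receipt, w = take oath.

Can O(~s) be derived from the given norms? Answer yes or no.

Premise 8 is O(w ⊃ ~s), but O(w) is not derivable from the premises, so it does not yield O(~s).
No other premise forces O(~s). An ideal world satisfying every premise can still have ~s false, so O(~s) is not derivable.

No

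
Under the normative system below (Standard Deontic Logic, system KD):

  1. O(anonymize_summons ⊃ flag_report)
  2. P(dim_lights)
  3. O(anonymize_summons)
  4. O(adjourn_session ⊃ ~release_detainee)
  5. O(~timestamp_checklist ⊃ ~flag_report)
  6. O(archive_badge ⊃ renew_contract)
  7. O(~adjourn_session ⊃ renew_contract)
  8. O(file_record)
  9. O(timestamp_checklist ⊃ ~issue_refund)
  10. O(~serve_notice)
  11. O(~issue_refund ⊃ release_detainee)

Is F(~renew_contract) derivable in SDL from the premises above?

Premise 3 states O(anonymize_summons) outright.
From O(anonymize_summons) and premise 1, O(anonymize_summons ⊃ flag_report), we obtain O(flag_report).
The contrapositive of premise 5 (O(~timestamp_checklist ⊃ ~flag_report)) is O(flag_report ⊃ timestamp_checklist), and O(flag_report) is already established, so O(timestamp_checklist).
Applying K to premise 9 (O(timestamp_checklist ⊃ ~issue_refund)) and O(timestamp_checklist) yields O(~issue_refund).
Applying K to premise 11 (O(~issue_refund ⊃ release_detainee)) and O(~issue_refund) yields O(release_detainee).
The contrapositive of premise 4 (O(adjourn_session ⊃ ~release_detainee)) is O(release_detainee ⊃ ~adjourn_session), and O(release_detainee) is already established, so O(~adjourn_session).
With premise 7, O(~adjourn_session ⊃ renew_contract), the K-axiom yields O(renew_contract).
Premises 2, 6, 8, 10 do not contribute to this derivation.
So O(renew_contract) holds, i.e. F(~renew_contract). The claim follows.

Yes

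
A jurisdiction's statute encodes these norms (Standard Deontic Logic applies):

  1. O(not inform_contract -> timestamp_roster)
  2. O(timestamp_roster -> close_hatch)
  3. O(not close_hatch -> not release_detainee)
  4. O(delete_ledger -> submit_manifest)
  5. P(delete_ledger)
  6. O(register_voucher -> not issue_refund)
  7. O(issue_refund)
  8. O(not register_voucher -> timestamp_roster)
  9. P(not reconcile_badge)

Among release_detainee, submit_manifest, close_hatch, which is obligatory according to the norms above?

From premise 7 we have O(issue_refund).
Premise 6, O(register_voucher -> not issue_refund), contraposes to O(issue_refund -> not register_voucher); with O(issue_refund) we get O(not register_voucher).
From O(not register_voucher) and premise 8, O(not register_voucher -> timestamp_roster), we obtain O(timestamp_roster).
From O(timestamp_roster) and premise 2, O(timestamp_roster -> close_hatch), we obtain O(close_hatch).
So O(close_hatch) holds — close_hatch is obligatory. None of the other listed options is made obligatory by any chain of premises.

close_hatch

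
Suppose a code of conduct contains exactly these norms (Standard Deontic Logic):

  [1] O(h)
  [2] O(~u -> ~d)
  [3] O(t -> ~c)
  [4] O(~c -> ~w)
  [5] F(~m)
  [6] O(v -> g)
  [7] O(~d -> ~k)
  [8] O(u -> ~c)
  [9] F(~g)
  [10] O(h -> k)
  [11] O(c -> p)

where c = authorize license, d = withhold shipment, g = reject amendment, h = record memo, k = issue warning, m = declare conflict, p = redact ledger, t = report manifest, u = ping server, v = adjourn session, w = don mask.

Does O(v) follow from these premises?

Premise 6 is O(v -> g); even if O(g) held, inferring O(v) would be affirming the consequent — invalid.
No other premise forces O(v). An ideal world satisfying every premise can still have v false, so O(v) is not derivable.

No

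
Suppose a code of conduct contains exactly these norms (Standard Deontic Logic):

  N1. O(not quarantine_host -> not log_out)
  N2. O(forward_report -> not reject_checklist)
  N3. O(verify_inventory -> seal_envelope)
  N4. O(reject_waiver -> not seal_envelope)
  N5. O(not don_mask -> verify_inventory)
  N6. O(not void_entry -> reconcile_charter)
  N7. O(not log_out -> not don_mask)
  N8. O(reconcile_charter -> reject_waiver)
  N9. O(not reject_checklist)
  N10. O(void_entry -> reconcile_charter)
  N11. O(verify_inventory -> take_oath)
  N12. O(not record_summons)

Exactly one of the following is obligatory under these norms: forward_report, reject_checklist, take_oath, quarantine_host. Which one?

quarantine_host

Premises 10 and 6 cover both cases: O(void_entry -> reconcile_charter) and O(not void_entry -> reconcile_charter). Since void_entry ∨ not void_entry is a tautology, O(reconcile_charter) follows.
Applying K to premise 8 (O(reconcile_charter -> reject_waiver)) and O(reconcile_charter) yields O(reject_waiver).
From O(reject_waiver) and premise 4, O(reject_waiver -> not seal_envelope), we obtain O(not seal_envelope).
The contrapositive of premise 3 (O(verify_inventory -> seal_envelope)) is O(not seal_envelope -> not verify_inventory), and O(not seal_envelope) is already established, so O(not verify_inventory).
Premise 5 is O(not don_mask -> verify_inventory); contrapositively O(not verify_inventory -> don_mask). Since O(not verify_inventory) holds, K gives O(don_mask).
Premise 7, O(not log_out -> not don_mask), contraposes to O(don_mask -> log_out); with O(don_mask) we get O(log_out).
Premise 1, O(not quarantine_host -> not log_out), contraposes to O(log_out -> quarantine_host); with O(log_out) we get O(quarantine_host).
So O(quarantine_host) holds — quarantine_host is obligatory. None of the other listed options is made obligatory by any chain of premises.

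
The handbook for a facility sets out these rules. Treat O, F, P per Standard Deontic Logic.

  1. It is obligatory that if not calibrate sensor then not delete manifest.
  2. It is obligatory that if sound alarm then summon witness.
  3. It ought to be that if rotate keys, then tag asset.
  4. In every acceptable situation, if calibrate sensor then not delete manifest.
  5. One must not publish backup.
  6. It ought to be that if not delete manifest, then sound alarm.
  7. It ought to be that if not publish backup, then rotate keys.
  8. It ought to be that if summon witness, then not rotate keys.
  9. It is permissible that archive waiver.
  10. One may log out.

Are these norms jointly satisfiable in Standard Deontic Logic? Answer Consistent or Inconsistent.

Inconsistent

Premises 4 and 1 are O(calibrate_sensor → ¬delete_manifest) and O(¬calibrate_sensor → ¬delete_manifest); every ideal world satisfies calibrate_sensor or ¬calibrate_sensor, so in either case ¬delete_manifest holds — hence O(¬delete_manifest).
Applying K to premise 6 (O(¬delete_manifest → sound_alarm)) and O(¬delete_manifest) yields O(sound_alarm).
Applying K to premise 2 (O(sound_alarm → summon_witness)) and O(sound_alarm) yields O(summon_witness).
From O(summon_witness) and premise 8, O(summon_witness → ¬rotate_keys), we obtain O(¬rotate_keys).
Premise 7 is O(¬publish_backup → rotate_keys); contrapositively O(¬rotate_keys → publish_backup). Since O(¬rotate_keys) holds, K gives O(publish_backup).
However, F(publish_backup) at premise 5 amounts to O(¬publish_backup).
We now have both O(publish_backup) and O(¬publish_backup) — publish_backup is simultaneously obligatory and forbidden, violating the D-axiom.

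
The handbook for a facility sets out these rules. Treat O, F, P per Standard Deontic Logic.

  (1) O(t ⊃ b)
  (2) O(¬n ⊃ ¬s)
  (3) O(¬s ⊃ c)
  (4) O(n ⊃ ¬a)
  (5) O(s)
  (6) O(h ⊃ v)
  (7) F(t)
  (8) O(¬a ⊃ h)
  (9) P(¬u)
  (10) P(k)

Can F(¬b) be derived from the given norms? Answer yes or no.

Premise 1 is O(t ⊃ b), but O(t) is not derivable from the premises, so it does not yield O(b).
No other premise forces O(b). An ideal world satisfying every premise can still have ¬b true, so F(¬b) is not derivable.

No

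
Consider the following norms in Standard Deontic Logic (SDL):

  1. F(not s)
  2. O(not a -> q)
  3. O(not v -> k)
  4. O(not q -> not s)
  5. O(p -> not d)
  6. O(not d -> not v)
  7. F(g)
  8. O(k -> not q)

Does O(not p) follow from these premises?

Premise 1 is F(not s), i.e. O(s).
Premise 4, O(not q -> not s), contraposes to O(s -> q); with O(s) we get O(q).
Premise 8 is O(k -> not q); contrapositively O(q -> not k). Since O(q) holds, K gives O(not k).
Premise 3 is O(not v -> k); contrapositively O(not k -> v). Since O(not k) holds, K gives O(v).
Premise 6, O(not d -> not v), contraposes to O(v -> d); with O(v) we get O(d).
The contrapositive of premise 5 (O(p -> not d)) is O(d -> not p), and O(d) is already established, so O(not p).
Premises 2, 7 do not contribute to this derivation.
So O(not p) follows.

Yes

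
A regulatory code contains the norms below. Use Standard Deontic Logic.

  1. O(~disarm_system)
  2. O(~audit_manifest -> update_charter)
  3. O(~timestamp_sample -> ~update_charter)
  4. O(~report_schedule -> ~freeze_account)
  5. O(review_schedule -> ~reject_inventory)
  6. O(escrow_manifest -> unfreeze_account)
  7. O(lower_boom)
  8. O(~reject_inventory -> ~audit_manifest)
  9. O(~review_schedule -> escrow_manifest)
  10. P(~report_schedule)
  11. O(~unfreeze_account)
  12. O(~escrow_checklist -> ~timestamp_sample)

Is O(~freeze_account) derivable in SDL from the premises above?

Premise 4 is O(~report_schedule -> ~freeze_account), but O(~report_schedule) is not derivable from the premises (the permission P(~report_schedule) asserts only ~O(report_schedule), not O(~report_schedule)), so it does not yield O(~freeze_account).
No other premise forces O(~freeze_account). An ideal world satisfying every premise can still have ~freeze_account false, so O(~freeze_account) is not derivable.

No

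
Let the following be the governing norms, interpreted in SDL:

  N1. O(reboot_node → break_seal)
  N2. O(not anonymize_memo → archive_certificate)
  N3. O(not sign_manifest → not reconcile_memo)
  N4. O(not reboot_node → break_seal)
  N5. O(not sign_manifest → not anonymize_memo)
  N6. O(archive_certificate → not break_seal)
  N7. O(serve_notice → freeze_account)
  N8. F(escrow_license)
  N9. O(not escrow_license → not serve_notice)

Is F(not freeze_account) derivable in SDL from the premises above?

No

Premise 7 is O(serve_notice → freeze_account), but O(serve_notice) is not derivable from the premises, so it does not yield O(freeze_account).
No other premise forces O(freeze_account). An ideal world satisfying every premise can still have not freeze_account true, so F(not freeze_account) is not derivable.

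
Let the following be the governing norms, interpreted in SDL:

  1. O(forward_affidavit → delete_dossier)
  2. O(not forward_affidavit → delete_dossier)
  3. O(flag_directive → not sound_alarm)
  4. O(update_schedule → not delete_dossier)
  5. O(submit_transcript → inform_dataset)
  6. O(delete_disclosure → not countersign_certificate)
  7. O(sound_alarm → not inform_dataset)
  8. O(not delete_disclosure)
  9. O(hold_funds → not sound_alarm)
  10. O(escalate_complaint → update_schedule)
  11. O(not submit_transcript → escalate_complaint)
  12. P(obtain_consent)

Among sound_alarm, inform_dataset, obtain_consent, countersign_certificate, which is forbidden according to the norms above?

sound_alarm

Premises 1 and 2 cover both cases: O(forward_affidavit → delete_dossier) and O(not forward_affidavit → delete_dossier). Since forward_affidavit ∨ not forward_affidavit is a tautology, O(delete_dossier) follows.
Premise 4 is O(update_schedule → not delete_dossier); contrapositively O(delete_dossier → not update_schedule). Since O(delete_dossier) holds, K gives O(not update_schedule).
Premise 10, O(escalate_complaint → update_schedule), contraposes to O(not update_schedule → not escalate_complaint); with O(not update_schedule) we get O(not escalate_complaint).
Premise 11, O(not submit_transcript → escalate_complaint), contraposes to O(not escalate_complaint → submit_transcript); with O(not escalate_complaint) we get O(submit_transcript).
From O(submit_transcript) and premise 5, O(submit_transcript → inform_dataset), we obtain O(inform_dataset).
The contrapositive of premise 7 (O(sound_alarm → not inform_dataset)) is O(inform_dataset → not sound_alarm), and O(inform_dataset) is already established, so O(not sound_alarm).
So O(not sound_alarm) holds, i.e. sound_alarm is forbidden. None of the other listed options is forbidden under the premises.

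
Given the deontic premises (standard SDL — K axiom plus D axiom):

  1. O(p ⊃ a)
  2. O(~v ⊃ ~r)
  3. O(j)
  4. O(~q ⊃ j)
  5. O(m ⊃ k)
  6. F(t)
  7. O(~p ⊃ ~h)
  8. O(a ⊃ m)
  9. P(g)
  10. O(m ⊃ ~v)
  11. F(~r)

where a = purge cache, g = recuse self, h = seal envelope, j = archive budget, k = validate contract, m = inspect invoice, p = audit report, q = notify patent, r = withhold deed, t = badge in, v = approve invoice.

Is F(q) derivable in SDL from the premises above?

No

Premise 4 is O(~q ⊃ j); even if O(j) held, inferring O(~q) would be affirming the consequent — invalid.
No other premise forces O(~q). An ideal world satisfying every premise can still have q true, so F(q) is not derivable.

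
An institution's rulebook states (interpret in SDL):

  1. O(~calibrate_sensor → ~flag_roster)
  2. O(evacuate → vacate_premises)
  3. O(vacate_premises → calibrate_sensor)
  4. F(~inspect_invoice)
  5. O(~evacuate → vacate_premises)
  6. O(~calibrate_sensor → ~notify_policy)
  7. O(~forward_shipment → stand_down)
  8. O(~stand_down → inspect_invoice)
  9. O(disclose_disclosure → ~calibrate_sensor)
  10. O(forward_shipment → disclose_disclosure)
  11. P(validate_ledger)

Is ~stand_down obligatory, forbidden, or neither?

Forbidden

Premises 5 and 2 cover both cases: O(~evacuate → vacate_premises) and O(evacuate → vacate_premises). Since ~evacuate ∨ evacuate is a tautology, O(vacate_premises) follows.
From O(vacate_premises) and premise 3, O(vacate_premises → calibrate_sensor), we obtain O(calibrate_sensor).
Premise 9, O(disclose_disclosure → ~calibrate_sensor), contraposes to O(calibrate_sensor → ~disclose_disclosure); with O(calibrate_sensor) we get O(~disclose_disclosure).
The contrapositive of premise 10 (O(forward_shipment → disclose_disclosure)) is O(~disclose_disclosure → ~forward_shipment), and O(~disclose_disclosure) is already established, so O(~forward_shipment).
With premise 7, O(~forward_shipment → stand_down), the K-axiom yields O(stand_down).
Premises 1, 4, 6, 8, 11 do not contribute to this derivation.
Thus O(stand_down), which is F(~stand_down): ~stand_down is forbidden.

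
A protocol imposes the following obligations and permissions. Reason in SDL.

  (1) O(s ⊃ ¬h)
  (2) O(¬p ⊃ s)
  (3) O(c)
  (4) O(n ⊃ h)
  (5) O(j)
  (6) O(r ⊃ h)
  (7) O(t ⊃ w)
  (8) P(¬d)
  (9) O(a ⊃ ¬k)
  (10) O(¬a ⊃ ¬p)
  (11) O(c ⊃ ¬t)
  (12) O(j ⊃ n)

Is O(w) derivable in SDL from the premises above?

Premise 7 is O(t ⊃ w), but O(t) is not derivable from the premises, so it does not yield O(w).
No other premise forces O(w). An ideal world satisfying every premise can still have w false, so O(w) is not derivable.

No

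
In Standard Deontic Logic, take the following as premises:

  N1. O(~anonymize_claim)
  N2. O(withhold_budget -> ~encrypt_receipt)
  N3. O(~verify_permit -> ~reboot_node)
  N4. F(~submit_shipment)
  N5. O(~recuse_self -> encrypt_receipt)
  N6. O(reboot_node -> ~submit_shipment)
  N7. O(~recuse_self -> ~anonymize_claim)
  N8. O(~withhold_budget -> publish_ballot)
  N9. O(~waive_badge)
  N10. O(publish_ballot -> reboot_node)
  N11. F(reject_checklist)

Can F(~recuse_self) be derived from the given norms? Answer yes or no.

Premise 4 is F(~submit_shipment), i.e. O(submit_shipment).
The contrapositive of premise 6 (O(reboot_node -> ~submit_shipment)) is O(submit_shipment -> ~reboot_node), and O(submit_shipment) is already established, so O(~reboot_node).
The contrapositive of premise 10 (O(publish_ballot -> reboot_node)) is O(~reboot_node -> ~publish_ballot), and O(~reboot_node) is already established, so O(~publish_ballot).
Premise 8, O(~withhold_budget -> publish_ballot), contraposes to O(~publish_ballot -> withhold_budget); with O(~publish_ballot) we get O(withhold_budget).
Premise 2 is O(withhold_budget -> ~encrypt_receipt); since O(withhold_budget), deontic closure gives O(~encrypt_receipt).
Premise 5 is O(~recuse_self -> encrypt_receipt); contrapositively O(~encrypt_receipt -> recuse_self). Since O(~encrypt_receipt) holds, K gives O(recuse_self).
Premises 1, 3, 7, 9, 11 do not contribute to this derivation.
So O(recuse_self) holds, i.e. F(~recuse_self). The claim follows.

Yes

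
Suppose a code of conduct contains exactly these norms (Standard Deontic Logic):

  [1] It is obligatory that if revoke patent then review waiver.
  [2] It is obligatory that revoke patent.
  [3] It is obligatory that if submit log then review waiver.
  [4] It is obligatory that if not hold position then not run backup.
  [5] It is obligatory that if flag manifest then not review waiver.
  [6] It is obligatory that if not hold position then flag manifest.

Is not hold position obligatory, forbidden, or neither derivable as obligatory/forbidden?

Premise 2 states O(revoke_patent) outright.
With premise 1, O(revoke_patent → review_waiver), the K-axiom yields O(review_waiver).
The contrapositive of premise 5 (O(flag_manifest → ¬review_waiver)) is O(review_waiver → ¬flag_manifest), and O(review_waiver) is already established, so O(¬flag_manifest).
Premise 6 is O(¬hold_position → flag_manifest); contrapositively O(¬flag_manifest → hold_position). Since O(¬flag_manifest) holds, K gives O(hold_position).
Premises 3, 4 do not contribute to this derivation.
Thus O(hold_position), which is F(¬hold_position): ¬hold_position is forbidden.

Forbidden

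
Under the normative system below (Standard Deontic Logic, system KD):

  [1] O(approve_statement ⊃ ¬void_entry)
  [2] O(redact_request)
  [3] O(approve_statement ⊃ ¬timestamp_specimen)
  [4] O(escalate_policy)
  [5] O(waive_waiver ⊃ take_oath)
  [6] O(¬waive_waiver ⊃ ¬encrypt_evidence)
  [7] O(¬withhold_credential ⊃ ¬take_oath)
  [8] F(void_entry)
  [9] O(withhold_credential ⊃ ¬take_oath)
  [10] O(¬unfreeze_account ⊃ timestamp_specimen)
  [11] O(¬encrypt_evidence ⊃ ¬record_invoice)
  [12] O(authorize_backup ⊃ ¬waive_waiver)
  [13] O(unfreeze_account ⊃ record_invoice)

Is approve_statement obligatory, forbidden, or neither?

By case analysis on withhold_credential: premise 9 gives O(withhold_credential ⊃ ¬take_oath) and premise 7 gives O(¬withhold_credential ⊃ ¬take_oath), so O(¬take_oath) either way.
The contrapositive of premise 5 (O(waive_waiver ⊃ take_oath)) is O(¬take_oath ⊃ ¬waive_waiver), and O(¬take_oath) is already established, so O(¬waive_waiver).
Premise 6 is O(¬waive_waiver ⊃ ¬encrypt_evidence); since O(¬waive_waiver), deontic closure gives O(¬encrypt_evidence).
With premise 11, O(¬encrypt_evidence ⊃ ¬record_invoice), the K-axiom yields O(¬record_invoice).
Premise 13, O(unfreeze_account ⊃ record_invoice), contraposes to O(¬record_invoice ⊃ ¬unfreeze_account); with O(¬record_invoice) we get O(¬unfreeze_account).
Applying K to premise 10 (O(¬unfreeze_account ⊃ timestamp_specimen)) and O(¬unfreeze_account) yields O(timestamp_specimen).
Premise 3 is O(approve_statement ⊃ ¬timestamp_specimen); contrapositively O(timestamp_specimen ⊃ ¬approve_statement). Since O(timestamp_specimen) holds, K gives O(¬approve_statement).
Premises 1, 2, 4, 8, 12 do not contribute to this derivation.
Thus O(¬approve_statement), which is F(approve_statement): approve_statement is forbidden.

Forbidden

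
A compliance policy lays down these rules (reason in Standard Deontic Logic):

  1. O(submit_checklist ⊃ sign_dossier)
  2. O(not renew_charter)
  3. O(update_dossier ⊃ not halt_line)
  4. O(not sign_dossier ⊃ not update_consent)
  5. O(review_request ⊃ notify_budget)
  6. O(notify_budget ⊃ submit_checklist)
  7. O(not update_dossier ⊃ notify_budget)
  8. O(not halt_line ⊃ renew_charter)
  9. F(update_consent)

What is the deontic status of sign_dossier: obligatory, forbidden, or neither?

Obligatory

From premise 2 we have O(not renew_charter).
Premise 8, O(not halt_line ⊃ renew_charter), contraposes to O(not renew_charter ⊃ halt_line); with O(not renew_charter) we get O(halt_line).
The contrapositive of premise 3 (O(update_dossier ⊃ not halt_line)) is O(halt_line ⊃ not update_dossier), and O(halt_line) is already established, so O(not update_dossier).
With premise 7, O(not update_dossier ⊃ notify_budget), the K-axiom yields O(notify_budget).
Applying K to premise 6 (O(notify_budget ⊃ submit_checklist)) and O(notify_budget) yields O(submit_checklist).
From O(submit_checklist) and premise 1, O(submit_checklist ⊃ sign_dossier), we obtain O(sign_dossier).
Premises 4, 5, 9 do not contribute to this derivation.
Hence sign_dossier is obligatory.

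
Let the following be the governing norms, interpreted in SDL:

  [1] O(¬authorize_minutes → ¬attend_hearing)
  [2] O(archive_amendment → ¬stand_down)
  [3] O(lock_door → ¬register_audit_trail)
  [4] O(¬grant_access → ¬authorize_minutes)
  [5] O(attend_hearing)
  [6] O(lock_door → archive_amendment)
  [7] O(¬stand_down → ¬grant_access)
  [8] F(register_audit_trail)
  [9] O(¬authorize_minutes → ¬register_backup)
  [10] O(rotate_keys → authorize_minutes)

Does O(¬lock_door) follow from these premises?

Yes

Premise 5 gives O(attend_hearing).
The contrapositive of premise 1 (O(¬authorize_minutes → ¬attend_hearing)) is O(attend_hearing → authorize_minutes), and O(attend_hearing) is already established, so O(authorize_minutes).
The contrapositive of premise 4 (O(¬grant_access → ¬authorize_minutes)) is O(authorize_minutes → grant_access), and O(authorize_minutes) is already established, so O(grant_access).
The contrapositive of premise 7 (O(¬stand_down → ¬grant_access)) is O(grant_access → stand_down), and O(grant_access) is already established, so O(stand_down).
The contrapositive of premise 2 (O(archive_amendment → ¬stand_down)) is O(stand_down → ¬archive_amendment), and O(stand_down) is already established, so O(¬archive_amendment).
The contrapositive of premise 6 (O(lock_door → archive_amendment)) is O(¬archive_amendment → ¬lock_door), and O(¬archive_amendment) is already established, so O(¬lock_door).
Premises 3, 8, 9, 10 do not contribute to this derivation.
So O(¬lock_door) follows.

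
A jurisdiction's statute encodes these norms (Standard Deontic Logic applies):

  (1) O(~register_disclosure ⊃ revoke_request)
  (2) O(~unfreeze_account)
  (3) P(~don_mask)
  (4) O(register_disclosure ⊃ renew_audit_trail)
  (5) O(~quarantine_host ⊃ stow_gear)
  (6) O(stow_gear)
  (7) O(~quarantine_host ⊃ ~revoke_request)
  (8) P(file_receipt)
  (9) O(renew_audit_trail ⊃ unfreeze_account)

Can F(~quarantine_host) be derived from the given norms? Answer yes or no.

Yes

From premise 2 we have O(~unfreeze_account).
The contrapositive of premise 9 (O(renew_audit_trail ⊃ unfreeze_account)) is O(~unfreeze_account ⊃ ~renew_audit_trail), and O(~unfreeze_account) is already established, so O(~renew_audit_trail).
The contrapositive of premise 4 (O(register_disclosure ⊃ renew_audit_trail)) is O(~renew_audit_trail ⊃ ~register_disclosure), and O(~renew_audit_trail) is already established, so O(~register_disclosure).
Applying K to premise 1 (O(~register_disclosure ⊃ revoke_request)) and O(~register_disclosure) yields O(revoke_request).
Premise 7 is O(~quarantine_host ⊃ ~revoke_request); contrapositively O(revoke_request ⊃ quarantine_host). Since O(revoke_request) holds, K gives O(quarantine_host).
Premises 3, 5, 6, 8 do not contribute to this derivation.
So O(quarantine_host) holds, i.e. F(~quarantine_host). The claim follows.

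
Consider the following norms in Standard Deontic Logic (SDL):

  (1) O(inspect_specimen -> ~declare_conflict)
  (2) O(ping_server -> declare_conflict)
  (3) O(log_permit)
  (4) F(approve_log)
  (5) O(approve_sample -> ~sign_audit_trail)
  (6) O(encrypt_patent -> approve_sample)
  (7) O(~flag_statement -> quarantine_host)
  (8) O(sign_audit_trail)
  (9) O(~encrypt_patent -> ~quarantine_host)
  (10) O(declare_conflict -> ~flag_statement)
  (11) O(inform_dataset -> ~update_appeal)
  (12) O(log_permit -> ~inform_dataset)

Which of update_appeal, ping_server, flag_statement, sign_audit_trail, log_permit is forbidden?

Premise 8 states O(sign_audit_trail) outright.
Premise 5, O(approve_sample -> ~sign_audit_trail), contraposes to O(sign_audit_trail -> ~approve_sample); with O(sign_audit_trail) we get O(~approve_sample).
The contrapositive of premise 6 (O(encrypt_patent -> approve_sample)) is O(~approve_sample -> ~encrypt_patent), and O(~approve_sample) is already established, so O(~encrypt_patent).
With premise 9, O(~encrypt_patent -> ~quarantine_host), the K-axiom yields O(~quarantine_host).
Premise 7, O(~flag_statement -> quarantine_host), contraposes to O(~quarantine_host -> flag_statement); with O(~quarantine_host) we get O(flag_statement).
The contrapositive of premise 10 (O(declare_conflict -> ~flag_statement)) is O(flag_statement -> ~declare_conflict), and O(flag_statement) is already established, so O(~declare_conflict).
Premise 2 is O(ping_server -> declare_conflict); contrapositively O(~declare_conflict -> ~ping_server). Since O(~declare_conflict) holds, K gives O(~ping_server).
So O(~ping_server) holds, i.e. ping_server is forbidden. None of the other listed options is forbidden under the premises.

ping_server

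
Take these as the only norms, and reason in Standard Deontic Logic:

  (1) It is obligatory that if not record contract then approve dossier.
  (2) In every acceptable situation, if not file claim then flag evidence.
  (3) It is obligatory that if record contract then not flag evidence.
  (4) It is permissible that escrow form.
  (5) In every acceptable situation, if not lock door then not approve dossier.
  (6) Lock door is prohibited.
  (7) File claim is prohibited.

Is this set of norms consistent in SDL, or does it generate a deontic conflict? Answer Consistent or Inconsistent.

Inconsistent

Premise 6 is F(lock_door), i.e. O(¬lock_door).
With premise 5, O(¬lock_door → ¬approve_dossier), the K-axiom yields O(¬approve_dossier).
The contrapositive of premise 1 (O(¬record_contract → approve_dossier)) is O(¬approve_dossier → record_contract), and O(¬approve_dossier) is already established, so O(record_contract).
Premise 3 is O(record_contract → ¬flag_evidence); since O(record_contract), deontic closure gives O(¬flag_evidence).
Premise 2, O(¬file_claim → flag_evidence), contraposes to O(¬flag_evidence → file_claim); with O(¬flag_evidence) we get O(file_claim).
But premise 7, F(file_claim), means O(¬file_claim).
We now have both O(file_claim) and O(¬file_claim) — file_claim is simultaneously obligatory and forbidden, violating the D-axiom.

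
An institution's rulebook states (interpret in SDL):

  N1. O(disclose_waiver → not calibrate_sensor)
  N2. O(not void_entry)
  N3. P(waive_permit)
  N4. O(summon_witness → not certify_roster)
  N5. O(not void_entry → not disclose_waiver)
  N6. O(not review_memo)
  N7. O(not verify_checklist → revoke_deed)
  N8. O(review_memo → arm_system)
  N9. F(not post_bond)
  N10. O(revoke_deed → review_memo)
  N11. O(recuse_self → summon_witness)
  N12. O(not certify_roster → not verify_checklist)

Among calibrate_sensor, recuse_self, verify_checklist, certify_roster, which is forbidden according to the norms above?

recuse_self

From premise 6 we have O(not review_memo).
The contrapositive of premise 10 (O(revoke_deed → review_memo)) is O(not review_memo → not revoke_deed), and O(not review_memo) is already established, so O(not revoke_deed).
The contrapositive of premise 7 (O(not verify_checklist → revoke_deed)) is O(not revoke_deed → verify_checklist), and O(not revoke_deed) is already established, so O(verify_checklist).
The contrapositive of premise 12 (O(not certify_roster → not verify_checklist)) is O(verify_checklist → certify_roster), and O(verify_checklist) is already established, so O(certify_roster).
Premise 4 is O(summon_witness → not certify_roster); contrapositively O(certify_roster → not summon_witness). Since O(certify_roster) holds, K gives O(not summon_witness).
The contrapositive of premise 11 (O(recuse_self → summon_witness)) is O(not summon_witness → not recuse_self), and O(not summon_witness) is already established, so O(not recuse_self).
So O(not recuse_self) holds, i.e. recuse_self is forbidden. None of the other listed options is forbidden under the premises.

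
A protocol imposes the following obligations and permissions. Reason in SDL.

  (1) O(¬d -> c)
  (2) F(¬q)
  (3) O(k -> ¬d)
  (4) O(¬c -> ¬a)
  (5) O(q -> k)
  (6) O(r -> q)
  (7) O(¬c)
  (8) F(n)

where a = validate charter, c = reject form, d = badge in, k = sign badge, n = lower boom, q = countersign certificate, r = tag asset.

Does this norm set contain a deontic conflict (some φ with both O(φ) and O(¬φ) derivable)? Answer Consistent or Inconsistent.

Inconsistent

Premise 2, F(¬q), is equivalent to O(q).
Premise 5 is O(q -> k); since O(q), deontic closure gives O(k).
Premise 3 is O(k -> ¬d); since O(k), deontic closure gives O(¬d).
Premise 1 is O(¬d -> c); since O(¬d), deontic closure gives O(c).
Yet premise 7 states O(¬c).
We now have both O(c) and O(¬c) — c is simultaneously obligatory and forbidden, violating the D-axiom.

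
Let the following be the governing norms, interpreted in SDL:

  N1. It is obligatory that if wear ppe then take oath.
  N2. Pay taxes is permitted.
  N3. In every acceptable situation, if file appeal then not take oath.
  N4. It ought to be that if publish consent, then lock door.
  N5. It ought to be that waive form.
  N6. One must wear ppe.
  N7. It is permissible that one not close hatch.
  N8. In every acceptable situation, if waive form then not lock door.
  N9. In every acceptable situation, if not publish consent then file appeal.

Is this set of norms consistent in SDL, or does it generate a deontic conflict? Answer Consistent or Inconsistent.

Premise 6 gives O(wear_ppe).
Premise 1 is O(wear_ppe → take_oath); since O(wear_ppe), deontic closure gives O(take_oath).
The contrapositive of premise 3 (O(file_appeal → ¬take_oath)) is O(take_oath → ¬file_appeal), and O(take_oath) is already established, so O(¬file_appeal).
Premise 9, O(¬publish_consent → file_appeal), contraposes to O(¬file_appeal → publish_consent); with O(¬file_appeal) we get O(publish_consent).
Applying K to premise 4 (O(publish_consent → lock_door)) and O(publish_consent) yields O(lock_door).
The contrapositive of premise 8 (O(waive_form → ¬lock_door)) is O(lock_door → ¬waive_form), and O(lock_door) is already established, so O(¬waive_form).
But premise 5 directly asserts O(waive_form).
We now have both O(¬waive_form) and O(waive_form) — waive_form is simultaneously obligatory and forbidden, violating the D-axiom.

Inconsistent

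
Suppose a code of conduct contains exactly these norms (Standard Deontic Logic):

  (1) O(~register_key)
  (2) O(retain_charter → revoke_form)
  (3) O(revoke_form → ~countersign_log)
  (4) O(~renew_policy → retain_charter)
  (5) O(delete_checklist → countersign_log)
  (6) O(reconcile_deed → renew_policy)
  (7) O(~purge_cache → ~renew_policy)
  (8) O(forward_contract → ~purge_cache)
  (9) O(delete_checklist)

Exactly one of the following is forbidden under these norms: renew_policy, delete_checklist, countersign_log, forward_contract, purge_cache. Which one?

Premise 9 states O(delete_checklist) outright.
From O(delete_checklist) and premise 5, O(delete_checklist → countersign_log), we obtain O(countersign_log).
The contrapositive of premise 3 (O(revoke_form → ~countersign_log)) is O(countersign_log → ~revoke_form), and O(countersign_log) is already established, so O(~revoke_form).
Premise 2 is O(retain_charter → revoke_form); contrapositively O(~revoke_form → ~retain_charter). Since O(~revoke_form) holds, K gives O(~retain_charter).
The contrapositive of premise 4 (O(~renew_policy → retain_charter)) is O(~retain_charter → renew_policy), and O(~retain_charter) is already established, so O(renew_policy).
Premise 7 is O(~purge_cache → ~renew_policy); contrapositively O(renew_policy → purge_cache). Since O(renew_policy) holds, K gives O(purge_cache).
Premise 8 is O(forward_contract → ~purge_cache); contrapositively O(purge_cache → ~forward_contract). Since O(purge_cache) holds, K gives O(~forward_contract).
So O(~forward_contract) holds, i.e. forward_contract is forbidden. None of the other listed options is forbidden under the premises.

forward_contract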